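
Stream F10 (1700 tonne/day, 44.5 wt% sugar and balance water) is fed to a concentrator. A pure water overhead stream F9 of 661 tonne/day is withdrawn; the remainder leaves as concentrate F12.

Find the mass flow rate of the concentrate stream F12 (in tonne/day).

1039 tonne/day

Concentrate = 1700 − 661 = 1039 tonne/day.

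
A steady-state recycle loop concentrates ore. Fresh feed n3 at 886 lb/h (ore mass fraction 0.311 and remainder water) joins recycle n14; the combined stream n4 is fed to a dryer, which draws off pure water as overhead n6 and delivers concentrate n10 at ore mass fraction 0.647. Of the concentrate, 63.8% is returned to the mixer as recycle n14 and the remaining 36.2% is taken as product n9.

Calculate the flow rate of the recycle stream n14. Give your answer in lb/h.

Overall ore balance (none leaves overhead): ore in fresh feed = ore in product, i.e. 886×0.311 = (1−0.638)·n10·0.647.
n10 = 275.55/(0.647×0.362) = 1176.5 lb/h.
Recycle n14 = 0.638×1176.5 = 750.59 lb/h.

750.6 lb/h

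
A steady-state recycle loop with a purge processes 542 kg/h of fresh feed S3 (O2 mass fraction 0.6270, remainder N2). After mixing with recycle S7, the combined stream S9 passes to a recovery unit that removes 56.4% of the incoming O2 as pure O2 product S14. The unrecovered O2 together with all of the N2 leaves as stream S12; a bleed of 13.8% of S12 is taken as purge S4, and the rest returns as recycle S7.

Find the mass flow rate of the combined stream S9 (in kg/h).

2009 kg/h

N2 enters only via S3 and leaves only via the purge: 542×0.373 = 0.138×(N2 in S12), and the recovery unit passes all N2, so N2 in S9 = N2 in S12 = 1465 kg/h.
O2 in S9: m_A = 542×0.627 + (1−0.138)·(1−0.564)·m_A, so m_A = 339.83/0.6242 = 544.46 kg/h.
S9 = 544.46 + 1465 = 2009.4 kg/h.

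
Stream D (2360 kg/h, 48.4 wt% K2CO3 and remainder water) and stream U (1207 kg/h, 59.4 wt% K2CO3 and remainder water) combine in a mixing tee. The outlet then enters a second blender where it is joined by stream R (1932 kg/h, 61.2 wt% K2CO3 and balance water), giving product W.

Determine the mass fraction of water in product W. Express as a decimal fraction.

0.447

Overall, product flow = 5499 kg/h.
water in = 2360×0.516 + 1207×0.406 + 1932×0.388 = 2457.4 kg/h.
water fraction in W = 0.447.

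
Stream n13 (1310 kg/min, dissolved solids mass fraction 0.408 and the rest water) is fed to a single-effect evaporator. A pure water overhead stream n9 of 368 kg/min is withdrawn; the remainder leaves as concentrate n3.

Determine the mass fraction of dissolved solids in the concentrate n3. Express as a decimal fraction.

0.567

dissolved solids is not removed: 1310×0.408 = 534.48 kg/min of dissolved solids enters n3.
Concentrate = 1310 − 368 = 942 kg/min.
Mass fraction = 534.48/942 = 0.567.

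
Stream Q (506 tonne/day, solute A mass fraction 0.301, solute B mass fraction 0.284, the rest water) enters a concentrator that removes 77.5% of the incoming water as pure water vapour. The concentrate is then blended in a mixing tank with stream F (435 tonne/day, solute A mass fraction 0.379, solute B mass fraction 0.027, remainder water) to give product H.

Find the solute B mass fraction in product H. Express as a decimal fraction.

Vapour removed = 0.775×0.415×506 = 162.74 tonne/day; concentrate = 343.26 tonne/day.
solute B reaching the mixer = 143.7 (from concentrate) + 435×0.027 = 155.45 tonne/day.
Product flow = 343.26 + 435 = 778.26 tonne/day; solute B fraction = 0.200.

0.200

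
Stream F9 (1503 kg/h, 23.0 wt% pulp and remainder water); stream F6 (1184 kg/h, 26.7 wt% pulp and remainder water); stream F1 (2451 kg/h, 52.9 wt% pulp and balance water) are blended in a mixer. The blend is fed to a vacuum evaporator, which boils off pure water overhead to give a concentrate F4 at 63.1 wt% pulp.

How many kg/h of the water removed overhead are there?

pulp entering = 1503×0.230 + 1184×0.267 + 2451×0.529 = 1958.4 kg/h.
All pulp reports to F4, so F4 = 1958.4/0.631 = 3103.6 kg/h.
Total feed = 5138 kg/h; overhead = 5138 − 3103.6 = 2034.4 kg/h.

2034 kg/h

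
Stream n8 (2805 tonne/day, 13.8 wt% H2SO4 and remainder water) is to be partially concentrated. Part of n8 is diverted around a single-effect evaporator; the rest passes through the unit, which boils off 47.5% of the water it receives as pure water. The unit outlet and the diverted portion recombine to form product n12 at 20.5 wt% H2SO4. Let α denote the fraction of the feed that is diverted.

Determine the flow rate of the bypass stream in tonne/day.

All 2805×0.138 = 387.09 tonne/day of H2SO4 reaches n12, so n12 = 387.09/0.205 = 1888.2 tonne/day and vapour = 916.76 tonne/day.
The evaporator receives (1−α)·2805 of feed at 0.862 water and removes 0.475 of that water:
0.475×0.862×(1−α)×2805 = 916.76
(1−α) = 916.76/1148.5 = 0.7982;  α = 0.2018.
Bypass flow = 0.2018×2805 = 566.01 tonne/day.

566 tonne/day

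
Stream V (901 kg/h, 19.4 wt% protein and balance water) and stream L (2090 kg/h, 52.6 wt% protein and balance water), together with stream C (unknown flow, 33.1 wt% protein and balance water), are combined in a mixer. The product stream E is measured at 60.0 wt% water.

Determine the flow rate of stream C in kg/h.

1127 kg/h

Let C be the unknown flow. Total out = 2991 + C.
water balance: 1716.9 + 0.669·C = 0.600·(2991 + C)
(0.669 − 0.600)·C = 0.600×2991 − 1716.9 = 77.734
C = 77.734 / 0.069 = 1126.6 kg/h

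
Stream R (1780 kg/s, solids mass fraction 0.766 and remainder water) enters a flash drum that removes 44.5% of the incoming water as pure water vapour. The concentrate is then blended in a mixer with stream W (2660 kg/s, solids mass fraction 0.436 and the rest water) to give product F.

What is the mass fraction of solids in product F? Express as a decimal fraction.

Vapour removed = 0.445×0.234×1780 = 185.35 kg/s; concentrate = 1594.6 kg/s.
solids reaching the mixer = 1363.5 (from concentrate) + 2660×0.436 = 2523.2 kg/s.
Product flow = 1594.6 + 2660 = 4254.6 kg/s; solids fraction = 0.593.

0.593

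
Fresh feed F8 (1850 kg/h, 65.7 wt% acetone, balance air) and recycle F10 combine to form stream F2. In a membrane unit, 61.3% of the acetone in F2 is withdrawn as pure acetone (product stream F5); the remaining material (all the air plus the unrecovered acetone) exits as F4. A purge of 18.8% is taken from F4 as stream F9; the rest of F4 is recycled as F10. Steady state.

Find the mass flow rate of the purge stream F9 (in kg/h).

763.5 kg/h

air enters only via F8 and leaves only via the purge: 1850×0.343 = 0.188×(air in F4), and the membrane unit passes all air, so air in F2 = air in F4 = 3375.3 kg/h.
acetone in F2: m_A = 1850×0.657 + (1−0.188)·(1−0.613)·m_A, so m_A = 1215.5/0.6858 = 1772.4 kg/h.
F4 = (1−0.613)×1772.4 + 3375.3 = 4061.2 kg/h.
Purge F9 = 0.188×4061.2 = 763.5 kg/h.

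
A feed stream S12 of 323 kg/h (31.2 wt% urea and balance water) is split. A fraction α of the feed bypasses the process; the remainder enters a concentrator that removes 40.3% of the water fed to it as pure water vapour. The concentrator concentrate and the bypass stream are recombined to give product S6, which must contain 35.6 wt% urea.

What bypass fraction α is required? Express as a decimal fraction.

0.554

All 323×0.312 = 100.78 kg/h of urea reaches S6, so S6 = 100.78/0.356 = 283.08 kg/h and vapour = 39.921 kg/h.
The evaporator receives (1−α)·323 of feed at 0.688 water and removes 0.403 of that water:
0.403×0.688×(1−α)×323 = 39.921
(1−α) = 39.921/89.556 = 0.4458;  α = 0.5542.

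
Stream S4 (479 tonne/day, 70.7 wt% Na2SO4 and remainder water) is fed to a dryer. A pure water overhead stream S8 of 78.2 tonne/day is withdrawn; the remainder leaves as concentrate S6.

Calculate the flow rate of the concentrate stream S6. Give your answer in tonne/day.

Concentrate = 479 − 78.2 = 400.8 tonne/day.

400.8 tonne/day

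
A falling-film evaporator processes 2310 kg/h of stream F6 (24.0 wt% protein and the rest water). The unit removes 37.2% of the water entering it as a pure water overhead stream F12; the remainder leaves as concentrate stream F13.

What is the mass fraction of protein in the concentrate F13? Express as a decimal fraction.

protein is not removed: 2310×0.240 = 554.4 kg/h of protein enters F13.
water entering = 2310×0.760 = 1755.6 kg/h; overhead removed = 0.372×1755.6 = 653.08 kg/h.
Concentrate = 2310 − 653.08 = 1656.9 kg/h.
Mass fraction = 554.4/1656.9 = 0.335.

0.335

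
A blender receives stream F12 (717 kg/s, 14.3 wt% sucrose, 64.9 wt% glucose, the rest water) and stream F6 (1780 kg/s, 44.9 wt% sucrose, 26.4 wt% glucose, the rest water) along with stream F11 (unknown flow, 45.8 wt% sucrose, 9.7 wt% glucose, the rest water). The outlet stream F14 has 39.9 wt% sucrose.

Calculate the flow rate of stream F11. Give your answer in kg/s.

Let F11 be the unknown flow. Total out = 2497 + F11.
sucrose balance: 901.75 + 0.458·F11 = 0.399·(2497 + F11)
(0.458 − 0.399)·F11 = 0.399×2497 − 901.75 = 94.552
F11 = 94.552 / 0.059 = 1602.6 kg/s

1603 kg/s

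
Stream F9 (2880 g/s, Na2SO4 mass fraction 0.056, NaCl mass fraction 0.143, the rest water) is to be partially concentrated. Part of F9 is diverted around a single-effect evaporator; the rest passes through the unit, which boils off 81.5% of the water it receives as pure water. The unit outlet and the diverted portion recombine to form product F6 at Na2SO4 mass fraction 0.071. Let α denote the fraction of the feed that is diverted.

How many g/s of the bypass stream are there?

1948 g/s

All 2880×0.056 = 161.28 g/s of Na2SO4 reaches F6, so F6 = 161.28/0.071 = 2271.5 g/s and vapour = 608.45 g/s.
The evaporator receives (1−α)·2880 of feed at 0.801 water and removes 0.815 of that water:
0.815×0.801×(1−α)×2880 = 608.45
(1−α) = 608.45/1880.1 = 0.3236;  α = 0.6764.
Bypass flow = 0.6764×2880 = 1948 g/s.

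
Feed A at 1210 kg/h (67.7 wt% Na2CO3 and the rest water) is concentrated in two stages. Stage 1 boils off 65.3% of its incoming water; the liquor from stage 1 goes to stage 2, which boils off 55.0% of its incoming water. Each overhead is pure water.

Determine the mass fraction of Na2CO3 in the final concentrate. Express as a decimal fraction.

water in feed = 1210×0.323 = 390.83 kg/h.
After stage 1: water left = (1−0.653)×390.83 = 135.62; stream total = 954.79 kg/h.
After stage 2: water left = (1−0.550)×135.62 = 61.028; final concentrate = 880.2 kg/h.
Na2CO3 fraction = 819.17/880.2 = 0.931.

0.931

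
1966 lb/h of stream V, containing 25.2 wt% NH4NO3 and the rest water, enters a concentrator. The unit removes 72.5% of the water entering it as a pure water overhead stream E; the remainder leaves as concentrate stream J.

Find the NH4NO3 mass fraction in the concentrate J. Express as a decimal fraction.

0.551

NH4NO3 is not removed: 1966×0.252 = 495.43 lb/h of NH4NO3 enters J.
water entering = 1966×0.748 = 1470.6 lb/h; overhead removed = 0.725×1470.6 = 1066.2 lb/h.
Concentrate = 1966 − 1066.2 = 899.84 lb/h.
Mass fraction = 495.43/899.84 = 0.551.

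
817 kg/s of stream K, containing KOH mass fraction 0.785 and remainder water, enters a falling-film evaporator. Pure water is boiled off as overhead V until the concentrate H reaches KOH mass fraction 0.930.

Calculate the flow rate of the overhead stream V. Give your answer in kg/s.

127.4 kg/s

KOH is conserved: 817×0.785 = 641.35 kg/s all reports to the concentrate.
Concentrate = 641.35/(target fraction) = 689.62 kg/s.
Overhead = 817 − 689.62 = 127.38 kg/s.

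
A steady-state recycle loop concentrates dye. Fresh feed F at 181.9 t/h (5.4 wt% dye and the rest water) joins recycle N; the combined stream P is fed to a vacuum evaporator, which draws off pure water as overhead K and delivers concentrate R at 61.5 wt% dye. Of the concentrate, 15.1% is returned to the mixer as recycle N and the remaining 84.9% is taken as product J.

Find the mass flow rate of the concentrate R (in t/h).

Overall dye balance (none leaves overhead): dye in fresh feed = dye in product, i.e. 181.9×0.054 = (1−0.151)·R·0.615.
R = 9.8226/(0.615×0.849) = 18.812 t/h.

18.81 t/h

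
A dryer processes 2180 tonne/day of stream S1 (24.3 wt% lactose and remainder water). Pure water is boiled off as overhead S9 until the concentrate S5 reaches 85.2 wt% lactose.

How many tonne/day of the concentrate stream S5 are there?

621.8 tonne/day

lactose is conserved: 2180×0.243 = 529.74 tonne/day all reports to the concentrate.
Concentrate = 529.74/(target fraction) = 621.76 tonne/day.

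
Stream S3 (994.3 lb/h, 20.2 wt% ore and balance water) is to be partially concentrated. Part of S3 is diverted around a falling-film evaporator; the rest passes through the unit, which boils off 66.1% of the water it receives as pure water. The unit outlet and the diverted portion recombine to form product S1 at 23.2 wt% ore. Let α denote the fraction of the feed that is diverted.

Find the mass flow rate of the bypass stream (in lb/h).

All 994.3×0.202 = 200.85 lb/h of ore reaches S1, so S1 = 200.85/0.232 = 865.73 lb/h and vapour = 128.57 lb/h.
The evaporator receives (1−α)·994.3 of feed at 0.798 water and removes 0.661 of that water:
0.661×0.798×(1−α)×994.3 = 128.57
(1−α) = 128.57/524.47 = 0.2451;  α = 0.7549.
Bypass flow = 0.7549×994.3 = 750.55 lb/h.

750.5 lb/h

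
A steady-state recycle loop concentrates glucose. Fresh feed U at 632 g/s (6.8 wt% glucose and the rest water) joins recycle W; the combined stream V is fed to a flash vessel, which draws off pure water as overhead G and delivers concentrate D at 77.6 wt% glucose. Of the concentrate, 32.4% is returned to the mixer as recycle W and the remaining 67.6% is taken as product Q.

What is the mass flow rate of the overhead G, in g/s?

Overall glucose balance (none leaves overhead): glucose in fresh feed = glucose in product, i.e. 632×0.068 = (1−0.324)·D·0.776.
D = 42.976/(0.776×0.676) = 81.925 g/s.
Recycle W = 0.324×81.925 = 26.544 g/s.
Combined feed V = 632 + 26.544 = 658.54 g/s.
Overhead G = V − D = 658.54 − 81.925 = 576.62 g/s.

576.6 g/s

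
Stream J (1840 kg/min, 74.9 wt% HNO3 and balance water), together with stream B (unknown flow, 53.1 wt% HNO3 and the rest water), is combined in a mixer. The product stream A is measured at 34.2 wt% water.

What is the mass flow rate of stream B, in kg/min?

1318 kg/min

Let B be the unknown flow. Total out = 1840 + B.
water balance: 461.84 + 0.469·B = 0.342·(1840 + B)
(0.469 − 0.342)·B = 0.342×1840 − 461.84 = 167.44
B = 167.44 / 0.127 = 1318.4 kg/min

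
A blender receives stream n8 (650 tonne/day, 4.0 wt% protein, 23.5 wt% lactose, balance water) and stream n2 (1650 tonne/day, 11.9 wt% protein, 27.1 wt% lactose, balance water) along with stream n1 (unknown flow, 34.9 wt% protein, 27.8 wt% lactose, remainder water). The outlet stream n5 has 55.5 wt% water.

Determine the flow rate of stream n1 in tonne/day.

1106 tonne/day

Let n1 be the unknown flow. Total out = 2300 + n1.
water balance: 1477.8 + 0.373·n1 = 0.555·(2300 + n1)
(0.373 − 0.555)·n1 = 0.555×2300 − 1477.8 = -201.25
n1 = -201.25 / -0.182 = 1105.8 tonne/day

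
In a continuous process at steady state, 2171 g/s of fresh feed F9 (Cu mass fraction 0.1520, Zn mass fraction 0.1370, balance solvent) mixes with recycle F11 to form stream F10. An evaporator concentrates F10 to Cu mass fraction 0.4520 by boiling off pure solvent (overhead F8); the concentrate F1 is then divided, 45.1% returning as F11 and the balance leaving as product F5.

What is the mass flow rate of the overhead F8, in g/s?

Overall Cu balance (none leaves overhead): Cu in fresh feed = Cu in product, i.e. 2171×0.152 = (1−0.451)·F1·0.452.
F1 = 329.99/(0.452×0.549) = 1329.8 g/s.
Recycle F11 = 0.451×1329.8 = 599.75 g/s.
Combined feed F10 = 2171 + 599.75 = 2770.7 g/s.
Overhead F8 = F10 − F1 = 2770.7 − 1329.8 = 1440.9 g/s.

1441 g/s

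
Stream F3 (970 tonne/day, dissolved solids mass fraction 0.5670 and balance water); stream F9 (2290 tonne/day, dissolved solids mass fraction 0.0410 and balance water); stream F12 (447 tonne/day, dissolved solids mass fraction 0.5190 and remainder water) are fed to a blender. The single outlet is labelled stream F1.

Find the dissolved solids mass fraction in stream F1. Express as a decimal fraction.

0.2363

Total flow out = 970 + 2290 + 447 = 3707 tonne/day.
dissolved solids in = 970×0.567 + 2290×0.041 + 447×0.519 = 875.87 tonne/day.
dissolved solids mass fraction in F1 = 875.87/3707 = 0.2363.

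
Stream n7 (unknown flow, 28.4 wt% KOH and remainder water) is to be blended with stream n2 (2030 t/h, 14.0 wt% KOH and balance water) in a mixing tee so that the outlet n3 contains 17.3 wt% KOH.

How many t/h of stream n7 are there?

603.5 t/h

Let n7 be the unknown flow. Total out = 2030 + n7.
KOH balance: 284.2 + 0.284·n7 = 0.173·(2030 + n7)
(0.284 − 0.173)·n7 = 0.173×2030 − 284.2 = 66.99
n7 = 66.99 / 0.111 = 603.51 t/h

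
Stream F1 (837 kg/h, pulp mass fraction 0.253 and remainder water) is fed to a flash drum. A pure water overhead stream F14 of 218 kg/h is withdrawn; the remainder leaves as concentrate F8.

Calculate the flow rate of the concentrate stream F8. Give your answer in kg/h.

619 kg/h

Concentrate = 837 − 218 = 619 kg/h.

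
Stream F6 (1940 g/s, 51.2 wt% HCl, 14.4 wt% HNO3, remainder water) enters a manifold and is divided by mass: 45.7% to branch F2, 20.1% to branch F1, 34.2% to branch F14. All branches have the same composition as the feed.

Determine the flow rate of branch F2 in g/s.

886.6 g/s

Branch F2 flow = 0.457×1940 = 886.58 g/s.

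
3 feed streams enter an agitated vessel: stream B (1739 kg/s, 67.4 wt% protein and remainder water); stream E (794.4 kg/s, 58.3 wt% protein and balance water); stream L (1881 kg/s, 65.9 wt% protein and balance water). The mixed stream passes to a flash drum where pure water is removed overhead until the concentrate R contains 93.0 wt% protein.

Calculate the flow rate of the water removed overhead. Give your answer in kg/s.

1323 kg/s

protein entering = 1739×0.674 + 794.4×0.583 + 1881×0.659 = 2874.8 kg/s.
All protein reports to R, so R = 2874.8/0.930 = 3091.2 kg/s.
Total feed = 4414.4 kg/s; overhead = 4414.4 − 3091.2 = 1323.2 kg/s.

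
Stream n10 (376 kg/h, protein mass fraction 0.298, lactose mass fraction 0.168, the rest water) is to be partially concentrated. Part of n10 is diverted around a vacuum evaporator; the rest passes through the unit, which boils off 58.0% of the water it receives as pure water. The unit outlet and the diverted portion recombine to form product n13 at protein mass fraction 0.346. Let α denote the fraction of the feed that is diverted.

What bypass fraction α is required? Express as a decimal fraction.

0.552

All 376×0.298 = 112.05 kg/h of protein reaches n13, so n13 = 112.05/0.346 = 323.84 kg/h and vapour = 52.162 kg/h.
The evaporator receives (1−α)·376 of feed at 0.534 water and removes 0.580 of that water:
0.580×0.534×(1−α)×376 = 52.162
(1−α) = 52.162/116.45 = 0.4479;  α = 0.5521.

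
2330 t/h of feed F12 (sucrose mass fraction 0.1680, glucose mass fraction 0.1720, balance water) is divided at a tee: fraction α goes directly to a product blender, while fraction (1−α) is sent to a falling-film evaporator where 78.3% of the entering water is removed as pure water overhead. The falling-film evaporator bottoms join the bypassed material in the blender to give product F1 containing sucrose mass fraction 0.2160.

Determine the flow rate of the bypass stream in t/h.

All 2330×0.168 = 391.44 t/h of sucrose reaches F1, so F1 = 391.44/0.216 = 1812.2 t/h and vapour = 517.78 t/h.
The evaporator receives (1−α)·2330 of feed at 0.660 water and removes 0.783 of that water:
0.783×0.660×(1−α)×2330 = 517.78
(1−α) = 517.78/1204.1 = 0.4300;  α = 0.5700.
Bypass flow = 0.5700×2330 = 1328.1 t/h.

1328 t/h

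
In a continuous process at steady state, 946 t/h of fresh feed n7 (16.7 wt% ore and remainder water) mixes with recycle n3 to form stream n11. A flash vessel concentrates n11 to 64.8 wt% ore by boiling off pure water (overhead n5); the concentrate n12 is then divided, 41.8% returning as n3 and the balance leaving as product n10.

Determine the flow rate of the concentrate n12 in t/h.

Overall ore balance (none leaves overhead): ore in fresh feed = ore in product, i.e. 946×0.167 = (1−0.418)·n12·0.648.
n12 = 157.98/(0.648×0.582) = 418.9 t/h.

418.9 t/h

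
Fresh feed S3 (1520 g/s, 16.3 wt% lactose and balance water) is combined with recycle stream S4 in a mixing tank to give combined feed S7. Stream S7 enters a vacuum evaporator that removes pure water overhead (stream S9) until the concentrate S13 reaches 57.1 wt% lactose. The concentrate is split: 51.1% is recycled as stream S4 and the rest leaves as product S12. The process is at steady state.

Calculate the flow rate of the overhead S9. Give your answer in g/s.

1086 g/s

Overall lactose balance (none leaves overhead): lactose in fresh feed = lactose in product, i.e. 1520×0.163 = (1−0.511)·S13·0.571.
S13 = 247.76/(0.571×0.489) = 887.33 g/s.
Recycle S4 = 0.511×887.33 = 453.43 g/s.
Combined feed S7 = 1520 + 453.43 = 1973.4 g/s.
Overhead S9 = S7 − S13 = 1973.4 − 887.33 = 1086.1 g/s.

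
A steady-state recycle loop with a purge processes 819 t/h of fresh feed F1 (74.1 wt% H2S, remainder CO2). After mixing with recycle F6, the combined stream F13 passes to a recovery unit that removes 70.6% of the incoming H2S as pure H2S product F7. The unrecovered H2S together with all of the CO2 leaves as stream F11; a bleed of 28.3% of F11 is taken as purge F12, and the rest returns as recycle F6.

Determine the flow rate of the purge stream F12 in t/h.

CO2 enters only via F1 and leaves only via the purge: 819×0.259 = 0.283×(CO2 in F11), and the recovery unit passes all CO2, so CO2 in F13 = CO2 in F11 = 749.54 t/h.
H2S in F13: m_A = 819×0.741 + (1−0.283)·(1−0.706)·m_A, so m_A = 606.88/0.7892 = 768.98 t/h.
F11 = (1−0.706)×768.98 + 749.54 = 975.62 t/h.
Purge F12 = 0.283×975.62 = 276.1 t/h.

276.1 t/h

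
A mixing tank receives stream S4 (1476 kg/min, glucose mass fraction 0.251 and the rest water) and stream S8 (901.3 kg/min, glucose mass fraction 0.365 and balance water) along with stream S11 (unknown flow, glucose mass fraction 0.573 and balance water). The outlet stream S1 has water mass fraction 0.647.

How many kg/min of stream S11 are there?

635.2 kg/min

Let S11 be the unknown flow. Total out = 2377.3 + S11.
water balance: 1677.8 + 0.427·S11 = 0.647·(2377.3 + S11)
(0.427 − 0.647)·S11 = 0.647×2377.3 − 1677.8 = -139.74
S11 = -139.74 / -0.220 = 635.17 kg/min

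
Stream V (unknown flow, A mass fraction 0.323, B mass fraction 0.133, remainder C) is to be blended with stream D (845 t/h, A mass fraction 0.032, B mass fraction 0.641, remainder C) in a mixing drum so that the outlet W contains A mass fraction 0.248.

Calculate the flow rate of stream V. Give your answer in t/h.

Let V be the unknown flow. Total out = 845 + V.
A balance: 27.04 + 0.323·V = 0.248·(845 + V)
(0.323 − 0.248)·V = 0.248×845 − 27.04 = 182.52
V = 182.52 / 0.075 = 2433.6 t/h

2434 t/h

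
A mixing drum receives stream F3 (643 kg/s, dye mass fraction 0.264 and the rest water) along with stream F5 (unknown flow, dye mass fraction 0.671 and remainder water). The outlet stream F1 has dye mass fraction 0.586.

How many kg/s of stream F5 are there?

Let F5 be the unknown flow. Total out = 643 + F5.
dye balance: 169.75 + 0.671·F5 = 0.586·(643 + F5)
(0.671 − 0.586)·F5 = 0.586×643 − 169.75 = 207.05
F5 = 207.05 / 0.085 = 2435.8 kg/s

2436 kg/s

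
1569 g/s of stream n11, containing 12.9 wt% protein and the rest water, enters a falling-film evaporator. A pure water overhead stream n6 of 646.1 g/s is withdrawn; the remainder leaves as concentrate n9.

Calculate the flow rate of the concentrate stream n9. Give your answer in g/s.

Concentrate = 1569 − 646.1 = 922.9 g/s.

922.9 g/s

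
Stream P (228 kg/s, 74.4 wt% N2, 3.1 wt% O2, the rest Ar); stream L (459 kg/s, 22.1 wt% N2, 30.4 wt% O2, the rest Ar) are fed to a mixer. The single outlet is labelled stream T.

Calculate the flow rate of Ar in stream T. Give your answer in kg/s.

269.3 kg/s

Ar out = Ar in = 228×0.225 + 459×0.475 = 269.32 kg/s.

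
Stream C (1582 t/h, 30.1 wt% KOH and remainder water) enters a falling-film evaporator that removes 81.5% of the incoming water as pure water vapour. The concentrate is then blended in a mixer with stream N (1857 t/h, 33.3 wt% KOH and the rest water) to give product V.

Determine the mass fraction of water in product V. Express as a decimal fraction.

0.569

Vapour removed = 0.815×0.699×1582 = 901.24 t/h; concentrate = 680.76 t/h.
water reaching the mixer = 204.58 (from concentrate) + 1857×0.667 = 1443.2 t/h.
Product flow = 680.76 + 1857 = 2537.8 t/h; water fraction = 0.569.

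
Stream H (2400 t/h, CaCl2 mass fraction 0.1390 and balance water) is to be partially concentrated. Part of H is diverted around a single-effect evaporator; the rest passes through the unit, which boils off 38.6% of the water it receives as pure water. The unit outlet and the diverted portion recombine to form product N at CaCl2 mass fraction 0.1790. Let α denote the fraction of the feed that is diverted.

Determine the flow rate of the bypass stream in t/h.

All 2400×0.139 = 333.6 t/h of CaCl2 reaches N, so N = 333.6/0.179 = 1863.7 t/h and vapour = 536.31 t/h.
The evaporator receives (1−α)·2400 of feed at 0.861 water and removes 0.386 of that water:
0.386×0.861×(1−α)×2400 = 536.31
(1−α) = 536.31/797.63 = 0.6724;  α = 0.3276.
Bypass flow = 0.3276×2400 = 786.28 t/h.

786.3 t/h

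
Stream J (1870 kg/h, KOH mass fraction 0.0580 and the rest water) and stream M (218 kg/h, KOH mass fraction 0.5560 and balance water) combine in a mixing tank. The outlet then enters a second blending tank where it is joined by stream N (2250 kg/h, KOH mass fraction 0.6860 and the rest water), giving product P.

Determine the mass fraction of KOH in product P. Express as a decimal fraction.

0.4088

Overall, product flow = 4338 kg/h.
KOH in = 1870×0.058 + 218×0.556 + 2250×0.686 = 1773.2 kg/h.
KOH fraction in P = 0.4088.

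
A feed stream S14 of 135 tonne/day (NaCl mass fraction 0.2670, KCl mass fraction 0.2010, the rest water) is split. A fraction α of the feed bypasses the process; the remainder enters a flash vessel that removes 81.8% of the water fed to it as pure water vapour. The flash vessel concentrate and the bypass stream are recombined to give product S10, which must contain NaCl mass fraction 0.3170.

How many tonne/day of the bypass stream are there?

All 135×0.267 = 36.045 tonne/day of NaCl reaches S10, so S10 = 36.045/0.317 = 113.71 tonne/day and vapour = 21.293 tonne/day.
The evaporator receives (1−α)·135 of feed at 0.532 water and removes 0.818 of that water:
0.818×0.532×(1−α)×135 = 21.293
(1−α) = 21.293/58.749 = 0.3624;  α = 0.6376.
Bypass flow = 0.6376×135 = 86.07 tonne/day.

86.07 tonne/day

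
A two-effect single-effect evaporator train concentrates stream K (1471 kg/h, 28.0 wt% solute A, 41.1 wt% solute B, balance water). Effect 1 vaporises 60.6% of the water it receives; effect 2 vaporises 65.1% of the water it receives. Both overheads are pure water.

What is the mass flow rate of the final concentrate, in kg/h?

1079 kg/h

water in feed = 1471×0.309 = 454.54 kg/h.
After stage 1: water left = (1−0.606)×454.54 = 179.09; stream total = 1195.5 kg/h.
After stage 2: water left = (1−0.651)×179.09 = 62.502; final concentrate = 1079 kg/h.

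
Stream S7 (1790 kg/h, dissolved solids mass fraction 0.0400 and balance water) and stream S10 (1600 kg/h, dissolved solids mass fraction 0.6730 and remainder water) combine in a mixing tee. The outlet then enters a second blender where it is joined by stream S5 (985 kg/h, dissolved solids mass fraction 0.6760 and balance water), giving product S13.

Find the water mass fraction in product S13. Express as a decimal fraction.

0.5853

Overall, product flow = 4375 kg/h.
water in = 1790×0.960 + 1600×0.327 + 985×0.324 = 2560.7 kg/h.
water fraction in S13 = 0.5853.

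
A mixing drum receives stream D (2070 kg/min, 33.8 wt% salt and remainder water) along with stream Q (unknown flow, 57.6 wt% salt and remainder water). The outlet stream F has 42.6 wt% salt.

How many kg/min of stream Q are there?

Let Q be the unknown flow. Total out = 2070 + Q.
salt balance: 699.66 + 0.576·Q = 0.426·(2070 + Q)
(0.576 − 0.426)·Q = 0.426×2070 − 699.66 = 182.16
Q = 182.16 / 0.150 = 1214.4 kg/min

1214 kg/min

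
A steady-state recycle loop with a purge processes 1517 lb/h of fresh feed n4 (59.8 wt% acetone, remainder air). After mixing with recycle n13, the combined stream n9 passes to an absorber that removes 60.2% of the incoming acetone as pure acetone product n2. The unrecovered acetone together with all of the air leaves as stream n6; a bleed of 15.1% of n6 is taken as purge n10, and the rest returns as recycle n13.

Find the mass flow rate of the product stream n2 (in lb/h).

acetone in n9: m_A = 1517×0.598 + (1−0.151)·(1−0.602)·m_A, so m_A = 907.17/0.6621 = 1370.1 lb/h.
Product n2 = 0.602×1370.1 = 824.82 lb/h.

824.8 lb/h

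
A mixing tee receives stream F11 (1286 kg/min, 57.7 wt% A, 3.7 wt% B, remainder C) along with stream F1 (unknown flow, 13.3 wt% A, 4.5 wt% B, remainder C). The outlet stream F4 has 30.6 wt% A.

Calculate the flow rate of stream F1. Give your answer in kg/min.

Let F1 be the unknown flow. Total out = 1286 + F1.
A balance: 742.02 + 0.133·F1 = 0.306·(1286 + F1)
(0.133 − 0.306)·F1 = 0.306×1286 − 742.02 = -348.51
F1 = -348.51 / -0.173 = 2014.5 kg/min

2014 kg/min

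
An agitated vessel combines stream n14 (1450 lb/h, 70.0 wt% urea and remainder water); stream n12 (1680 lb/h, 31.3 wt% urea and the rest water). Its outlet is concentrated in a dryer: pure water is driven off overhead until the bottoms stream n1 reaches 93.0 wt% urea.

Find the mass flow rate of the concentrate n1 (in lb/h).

1657 lb/h

urea entering = 1450×0.700 + 1680×0.313 = 1540.8 lb/h.
All urea reports to n1, so n1 = 1540.8/0.930 = 1656.8 lb/h.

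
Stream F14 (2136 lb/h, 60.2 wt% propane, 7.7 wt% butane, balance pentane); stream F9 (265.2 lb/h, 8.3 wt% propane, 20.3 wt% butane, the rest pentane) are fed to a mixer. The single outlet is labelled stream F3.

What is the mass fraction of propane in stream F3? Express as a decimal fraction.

Total flow out = 2136 + 265.2 = 2401.2 lb/h.
propane in = 2136×0.602 + 265.2×0.083 = 1307.9 lb/h.
propane mass fraction in F3 = 1307.9/2401.2 = 0.545.

0.545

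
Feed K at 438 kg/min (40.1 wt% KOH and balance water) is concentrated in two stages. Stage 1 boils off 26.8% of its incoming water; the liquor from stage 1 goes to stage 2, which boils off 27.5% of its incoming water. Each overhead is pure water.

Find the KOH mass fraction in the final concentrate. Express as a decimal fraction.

water in feed = 438×0.599 = 262.36 kg/min.
After stage 1: water left = (1−0.268)×262.36 = 192.05; stream total = 367.69 kg/min.
After stage 2: water left = (1−0.275)×192.05 = 139.24; final concentrate = 314.87 kg/min.
KOH fraction = 175.64/314.87 = 0.558.

0.558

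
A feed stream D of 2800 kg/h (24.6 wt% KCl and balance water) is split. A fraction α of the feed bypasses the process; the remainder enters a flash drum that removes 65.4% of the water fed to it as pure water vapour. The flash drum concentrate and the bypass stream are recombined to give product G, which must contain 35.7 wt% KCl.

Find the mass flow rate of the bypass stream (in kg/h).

All 2800×0.246 = 688.8 kg/h of KCl reaches G, so G = 688.8/0.357 = 1929.4 kg/h and vapour = 870.59 kg/h.
The evaporator receives (1−α)·2800 of feed at 0.754 water and removes 0.654 of that water:
0.654×0.754×(1−α)×2800 = 870.59
(1−α) = 870.59/1380.7 = 0.6305;  α = 0.3695.
Bypass flow = 0.3695×2800 = 1034.5 kg/h.

1035 kg/h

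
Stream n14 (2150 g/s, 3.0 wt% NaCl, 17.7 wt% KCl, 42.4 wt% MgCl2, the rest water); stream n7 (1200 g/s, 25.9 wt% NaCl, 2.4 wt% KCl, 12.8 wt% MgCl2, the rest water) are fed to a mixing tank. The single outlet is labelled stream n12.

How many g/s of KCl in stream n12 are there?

409.3 g/s

KCl out = KCl in = 2150×0.177 + 1200×0.024 = 409.35 g/s.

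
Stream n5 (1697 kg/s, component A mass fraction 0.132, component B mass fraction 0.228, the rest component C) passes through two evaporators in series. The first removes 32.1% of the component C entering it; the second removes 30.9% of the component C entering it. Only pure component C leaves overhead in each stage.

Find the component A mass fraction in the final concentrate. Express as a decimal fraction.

0.200

component C in feed = 1697×0.640 = 1086.1 kg/s.
After stage 1: component C left = (1−0.321)×1086.1 = 737.45; stream total = 1348.4 kg/s.
After stage 2: component C left = (1−0.309)×737.45 = 509.58; final concentrate = 1120.5 kg/s.
component A fraction = 224/1120.5 = 0.200.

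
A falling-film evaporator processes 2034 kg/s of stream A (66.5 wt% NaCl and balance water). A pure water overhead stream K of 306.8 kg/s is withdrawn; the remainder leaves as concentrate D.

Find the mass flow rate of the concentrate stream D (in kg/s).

1727 kg/s

Concentrate = 2034 − 306.8 = 1727.2 kg/s.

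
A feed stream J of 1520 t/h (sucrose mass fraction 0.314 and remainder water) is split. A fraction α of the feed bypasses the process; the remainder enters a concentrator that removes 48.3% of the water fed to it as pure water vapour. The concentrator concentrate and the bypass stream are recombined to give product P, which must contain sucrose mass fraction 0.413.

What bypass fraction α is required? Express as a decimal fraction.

0.277

All 1520×0.314 = 477.28 t/h of sucrose reaches P, so P = 477.28/0.413 = 1155.6 t/h and vapour = 364.36 t/h.
The evaporator receives (1−α)·1520 of feed at 0.686 water and removes 0.483 of that water:
0.483×0.686×(1−α)×1520 = 364.36
(1−α) = 364.36/503.63 = 0.7235;  α = 0.2765.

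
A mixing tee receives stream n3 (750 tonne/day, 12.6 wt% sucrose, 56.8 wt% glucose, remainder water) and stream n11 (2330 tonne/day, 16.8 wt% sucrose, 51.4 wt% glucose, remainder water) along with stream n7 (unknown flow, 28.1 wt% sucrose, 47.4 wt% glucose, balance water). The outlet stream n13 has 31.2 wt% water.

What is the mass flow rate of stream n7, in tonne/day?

141.5 tonne/day

Let n7 be the unknown flow. Total out = 3080 + n7.
water balance: 970.44 + 0.245·n7 = 0.312·(3080 + n7)
(0.245 − 0.312)·n7 = 0.312×3080 − 970.44 = -9.48
n7 = -9.48 / -0.067 = 141.49 tonne/day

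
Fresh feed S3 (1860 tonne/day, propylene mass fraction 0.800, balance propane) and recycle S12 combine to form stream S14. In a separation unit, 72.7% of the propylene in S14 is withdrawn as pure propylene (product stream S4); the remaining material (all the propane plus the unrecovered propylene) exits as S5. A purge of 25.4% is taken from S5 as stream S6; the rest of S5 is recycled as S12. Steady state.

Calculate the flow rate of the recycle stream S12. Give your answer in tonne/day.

propane enters only via S3 and leaves only via the purge: 1860×0.200 = 0.254×(propane in S5), and the separation unit passes all propane, so propane in S14 = propane in S5 = 1464.6 tonne/day.
propylene in S14: m_A = 1860×0.800 + (1−0.254)·(1−0.727)·m_A, so m_A = 1488/0.7963 = 1868.5 tonne/day.
S5 = (1−0.727)×1868.5 + 1464.6 = 1974.7 tonne/day.
Recycle S12 = (1−0.254)×1974.7 = 1473.1 tonne/day.

1473 tonne/day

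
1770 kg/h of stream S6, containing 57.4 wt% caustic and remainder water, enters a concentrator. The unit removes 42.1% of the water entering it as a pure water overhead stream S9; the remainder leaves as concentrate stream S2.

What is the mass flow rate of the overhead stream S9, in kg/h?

317.4 kg/h

water entering = 1770×0.426 = 754.02 kg/h; overhead removed = 0.421×754.02 = 317.44 kg/h.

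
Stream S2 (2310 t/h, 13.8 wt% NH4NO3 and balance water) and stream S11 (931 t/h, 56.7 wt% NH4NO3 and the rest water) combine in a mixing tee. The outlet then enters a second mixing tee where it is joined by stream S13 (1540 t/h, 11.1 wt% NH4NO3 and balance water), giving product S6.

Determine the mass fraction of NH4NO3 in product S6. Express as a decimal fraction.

Overall, product flow = 4781 t/h.
NH4NO3 in = 2310×0.138 + 931×0.567 + 1540×0.111 = 1017.6 t/h.
NH4NO3 fraction in S6 = 0.213.

0.213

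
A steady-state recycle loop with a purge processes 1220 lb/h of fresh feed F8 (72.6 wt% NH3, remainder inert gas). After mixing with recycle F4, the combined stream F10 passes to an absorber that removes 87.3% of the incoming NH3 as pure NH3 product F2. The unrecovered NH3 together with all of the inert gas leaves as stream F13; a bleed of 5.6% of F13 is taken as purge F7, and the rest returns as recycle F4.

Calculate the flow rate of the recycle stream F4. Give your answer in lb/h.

inert gas enters only via F8 and leaves only via the purge: 1220×0.274 = 0.056×(inert gas in F13), and the absorber passes all inert gas, so inert gas in F10 = inert gas in F13 = 5969.3 lb/h.
NH3 in F10: m_A = 1220×0.726 + (1−0.056)·(1−0.873)·m_A, so m_A = 885.72/0.8801 = 1006.4 lb/h.
F13 = (1−0.873)×1006.4 + 5969.3 = 6097.1 lb/h.
Recycle F4 = (1−0.056)×6097.1 = 5755.7 lb/h.

5756 lb/h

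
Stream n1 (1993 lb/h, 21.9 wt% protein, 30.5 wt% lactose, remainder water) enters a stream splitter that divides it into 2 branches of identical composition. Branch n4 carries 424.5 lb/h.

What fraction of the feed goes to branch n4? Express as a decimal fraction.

0.213

Fraction to n4 = 424.5/1993 = 0.2130.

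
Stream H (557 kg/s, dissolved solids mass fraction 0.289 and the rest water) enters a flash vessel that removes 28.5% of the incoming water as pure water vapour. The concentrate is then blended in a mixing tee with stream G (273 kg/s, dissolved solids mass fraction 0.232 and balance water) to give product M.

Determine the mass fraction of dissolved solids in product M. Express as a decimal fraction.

Vapour removed = 0.285×0.711×557 = 112.87 kg/s; concentrate = 444.13 kg/s.
dissolved solids reaching the mixer = 160.97 (from concentrate) + 273×0.232 = 224.31 kg/s.
Product flow = 444.13 + 273 = 717.13 kg/s; dissolved solids fraction = 0.313.

0.313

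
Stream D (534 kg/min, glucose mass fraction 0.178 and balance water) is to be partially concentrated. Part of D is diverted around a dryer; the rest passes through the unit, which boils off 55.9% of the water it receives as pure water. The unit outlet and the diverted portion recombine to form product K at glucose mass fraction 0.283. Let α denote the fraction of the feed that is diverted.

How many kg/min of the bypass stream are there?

102.8 kg/min

All 534×0.178 = 95.052 kg/min of glucose reaches K, so K = 95.052/0.283 = 335.87 kg/min and vapour = 198.13 kg/min.
The evaporator receives (1−α)·534 of feed at 0.822 water and removes 0.559 of that water:
0.559×0.822×(1−α)×534 = 198.13
(1−α) = 198.13/245.37 = 0.8075;  α = 0.1925.
Bypass flow = 0.1925×534 = 102.82 kg/min.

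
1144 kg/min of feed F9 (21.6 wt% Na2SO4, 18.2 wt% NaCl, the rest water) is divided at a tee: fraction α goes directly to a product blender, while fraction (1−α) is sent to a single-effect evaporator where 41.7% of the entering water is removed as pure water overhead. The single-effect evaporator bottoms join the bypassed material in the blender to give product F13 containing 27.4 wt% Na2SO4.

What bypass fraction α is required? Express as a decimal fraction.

All 1144×0.216 = 247.1 kg/min of Na2SO4 reaches F13, so F13 = 247.1/0.274 = 901.84 kg/min and vapour = 242.16 kg/min.
The evaporator receives (1−α)·1144 of feed at 0.602 water and removes 0.417 of that water:
0.417×0.602×(1−α)×1144 = 242.16
(1−α) = 242.16/287.18 = 0.8432;  α = 0.1568.

0.157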